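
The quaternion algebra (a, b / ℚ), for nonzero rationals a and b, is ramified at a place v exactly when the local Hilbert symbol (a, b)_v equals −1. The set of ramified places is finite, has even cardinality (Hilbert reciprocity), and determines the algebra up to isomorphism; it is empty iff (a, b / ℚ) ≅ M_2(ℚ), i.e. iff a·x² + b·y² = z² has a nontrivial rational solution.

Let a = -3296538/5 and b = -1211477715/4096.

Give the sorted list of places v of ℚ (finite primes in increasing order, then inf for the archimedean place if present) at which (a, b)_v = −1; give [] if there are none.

[2, 17, 19, inf]

(a, b) ≡ (-22610, -33915) mod (ℚ^×)²; places V = {2, 3, 5, 7, 17, 19, ∞}.
(a,b)_2: α=1, β=-12; u≡7, v≡5 (mod 8); ε(u)ε(v)=1·0, αω(v)=1·1, βω(u)=-12·0; sum ≡ 1  ⇒  -1.
(a,b)_∞: sgn(-22610)=−, sgn(-33915)=−, so -1.
(a,b)_19: α=1, u≡5; β=1, v≡7 (mod 19); (5|19)=+1, (7|19)=+1; sign (−1)^1·+1^1·+1^1 = -1.
(a,b)_3: α=6, u≡1; β=7, v≡2 (mod 3); (1|3)=+1, (2|3)=-1; sign (−1)^0·+1^7·-1^6 = +1.
(a,b)_7: α=1, u≡1; β=3, v≡6 (mod 7); (1|7)=+1, (6|7)=-1; sign (−1)^1·+1^3·-1^1 = +1.
(a,b)_5: α=-1, u≡2; β=1, v≡2 (mod 5); (2|5)=-1, (2|5)=-1; sign (−1)^0·-1^1·-1^-1 = +1.
(a,b)_17: α=1, u≡1; β=1, v≡7 (mod 17); (1|17)=+1, (7|17)=-1; sign (−1)^0·+1^1·-1^1 = -1.
|Ram(-22610, -33915)| = 4, even; anisotropic at {2, 17, 19, ∞}.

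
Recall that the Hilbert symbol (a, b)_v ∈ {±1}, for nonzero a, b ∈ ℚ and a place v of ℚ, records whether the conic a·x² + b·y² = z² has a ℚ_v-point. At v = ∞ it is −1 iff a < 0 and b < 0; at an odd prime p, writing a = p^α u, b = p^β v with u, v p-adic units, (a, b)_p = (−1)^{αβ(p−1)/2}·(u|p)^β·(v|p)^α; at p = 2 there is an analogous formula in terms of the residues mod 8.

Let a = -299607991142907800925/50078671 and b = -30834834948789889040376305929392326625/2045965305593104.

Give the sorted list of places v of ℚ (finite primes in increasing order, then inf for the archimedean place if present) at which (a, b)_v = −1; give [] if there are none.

Mod squares: a ≡ -13547, b ≡ -65. Check v ∈ {∞, 2, 3, 5, 7, 11, 13, 17, 19, 23, 29, 31, 41}.
v=19: a=19^1·(≡1), b=19^2·(≡7) mod 19; (1|19)=+1, (7|19)=+1; (−1)^{1·2·9}·(+1)^2·(+1)^1 = +1.
v=11: a=11^2·(≡5), b=11^4·(≡5) mod 11; (5|11)=+1, (5|11)=+1; (−1)^{2·4·5}·(+1)^4·(+1)^2 = +1.
v=31: a=31^-3·(≡19), b=31^-4·(≡14) mod 31; (19|31)=+1, (14|31)=+1; (−1)^{-3·-4·15}·(+1)^-4·(+1)^-3 = +1.
v=2: v_2(a)=0, v_2(b)=-4; units ≡ 5, 7 (mod 8); ε·ε+αω+βω = 0·1+0·0+-4·1 ≡ 0  ⇒  (a,b)_2 = +1.
v=13: a=13^2·(≡3), b=13^5·(≡6) mod 13; (3|13)=+1, (6|13)=-1; (−1)^{2·5·6}·(+1)^5·(-1)^2 = +1.
v=3: a=3^8·(≡1), b=3^14·(≡1) mod 3; (1|3)=+1, (1|3)=+1; (−1)^{8·14·1}·(+1)^14·(+1)^8 = +1.
v=23: a=23^1·(≡4), b=23^2·(≡6) mod 23; (4|23)=+1, (6|23)=+1; (−1)^{1·2·11}·(+1)^2·(+1)^1 = +1.
v=5: a=5^2·(≡3), b=5^3·(≡3) mod 5; (3|5)=-1, (3|5)=-1; (−1)^{2·3·2}·(-1)^3·(-1)^2 = -1.
v=41: a=41^-2·(≡12), b=41^-4·(≡17) mod 41; (12|41)=-1, (17|41)=-1; (−1)^{-2·-4·20}·(-1)^-4·(-1)^-2 = +1.
v=17: a=17^2·(≡1), b=17^4·(≡6) mod 17; (1|17)=+1, (6|17)=-1; (−1)^{2·4·8}·(+1)^4·(-1)^2 = +1.
v=7: a=7^0·(≡5), b=7^-2·(≡6) mod 7; (5|7)=-1, (6|7)=-1; (−1)^{0·-2·3}·(-1)^-2·(-1)^0 = +1.
v=∞: -13547 < 0 and -65 < 0  ⇒  (a,b)_∞ = -1.
v=29: a=29^4·(≡28), b=29^6·(≡4) mod 29; (28|29)=+1, (4|29)=+1; (−1)^{4·6·14}·(+1)^6·(+1)^4 = +1.
|Ram(-13547, -65)| = 2, even; anisotropic at {5, ∞}.

[5, inf]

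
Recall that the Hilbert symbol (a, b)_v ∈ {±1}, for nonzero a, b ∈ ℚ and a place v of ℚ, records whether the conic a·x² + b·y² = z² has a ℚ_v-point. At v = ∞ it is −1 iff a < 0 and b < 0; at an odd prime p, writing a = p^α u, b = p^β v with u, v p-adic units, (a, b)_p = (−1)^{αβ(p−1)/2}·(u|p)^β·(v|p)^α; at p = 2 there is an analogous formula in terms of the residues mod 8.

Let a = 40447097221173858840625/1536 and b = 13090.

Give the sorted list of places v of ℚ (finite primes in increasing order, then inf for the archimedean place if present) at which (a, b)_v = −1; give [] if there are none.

[2, 5, 11, 17]

(a, b) ≡ (6630, 13090) mod (ℚ^×)²; places V = {2, 3, 5, 7, 11, 13, 17, ∞}.
(a,b)_13: α=1, u≡12; β=0, v≡12 (mod 13); (12|13)=+1, (12|13)=+1; sign (−1)^0·+1^0·+1^1 = +1.
(a,b)_2: α=-9, β=1; u≡3, v≡1 (mod 8); ε(u)ε(v)=1·0, αω(v)=-9·0, βω(u)=1·1; sum ≡ 1  ⇒  -1.
(a,b)_∞: sgn(6630)=+, sgn(13090)=+, so +1.
(a,b)_17: α=3, u≡2; β=1, v≡5 (mod 17); (2|17)=+1, (5|17)=-1; sign (−1)^0·+1^1·-1^3 = -1.
(a,b)_11: α=4, u≡10; β=1, v≡2 (mod 11); (10|11)=-1, (2|11)=-1; sign (−1)^0·-1^1·-1^4 = -1.
(a,b)_7: α=12, u≡4; β=1, v≡1 (mod 7); (4|7)=+1, (1|7)=+1; sign (−1)^0·+1^1·+1^12 = +1.
(a,b)_5: α=5, u≡4; β=1, v≡3 (mod 5); (4|5)=+1, (3|5)=-1; sign (−1)^0·+1^1·-1^5 = -1.
(a,b)_3: α=-1, u≡2; β=0, v≡1 (mod 3); (2|3)=-1, (1|3)=+1; sign (−1)^0·-1^0·+1^-1 = +1.
(6630, 13090 / ℚ) ramifies at {2, 5, 11, 17}: a division algebra.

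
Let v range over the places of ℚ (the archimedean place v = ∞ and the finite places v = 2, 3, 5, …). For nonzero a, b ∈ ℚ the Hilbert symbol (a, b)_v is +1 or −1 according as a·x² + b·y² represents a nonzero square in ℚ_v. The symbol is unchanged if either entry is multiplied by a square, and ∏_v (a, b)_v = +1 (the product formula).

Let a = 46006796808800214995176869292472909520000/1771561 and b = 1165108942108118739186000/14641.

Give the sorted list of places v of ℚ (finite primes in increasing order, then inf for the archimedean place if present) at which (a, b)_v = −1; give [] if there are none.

Mod squares: a ≡ 131138, b ≡ 2635685. Check v ∈ {∞, 2, 3, 5, 7, 11, 13, 17, 19, 23, 29, 41, 43}.
v=5: a=5^4·(≡2), b=5^3·(≡3) mod 5; (2|5)=-1, (3|5)=-1; (−1)^{4·3·2}·(-1)^3·(-1)^4 = -1.
v=41: a=41^2·(≡40), b=41^1·(≡35) mod 41; (40|41)=+1, (35|41)=-1; (−1)^{2·1·20}·(+1)^1·(-1)^2 = +1.
v=13: a=13^10·(≡6), b=13^5·(≡9) mod 13; (6|13)=-1, (9|13)=+1; (−1)^{10·5·6}·(-1)^5·(+1)^10 = -1.
v=29: a=29^3·(≡3), b=29^2·(≡22) mod 29; (3|29)=-1, (22|29)=+1; (−1)^{3·2·14}·(-1)^2·(+1)^3 = +1.
v=11: a=11^-6·(≡8), b=11^-4·(≡7) mod 11; (8|11)=-1, (7|11)=-1; (−1)^{-6·-4·5}·(-1)^-4·(-1)^-6 = +1.
v=∞: 131138 > 0 and 2635685 > 0  ⇒  (a,b)_∞ = +1.
v=23: a=23^2·(≡15), b=23^1·(≡13) mod 23; (15|23)=-1, (13|23)=+1; (−1)^{2·1·11}·(-1)^1·(+1)^2 = -1.
v=19: a=19^3·(≡4), b=19^2·(≡9) mod 19; (4|19)=+1, (9|19)=+1; (−1)^{3·2·9}·(+1)^2·(+1)^3 = +1.
v=3: a=3^2·(≡2), b=3^2·(≡2) mod 3; (2|3)=-1, (2|3)=-1; (−1)^{2·2·1}·(-1)^2·(-1)^2 = +1.
v=2: v_2(a)=7, v_2(b)=4; units ≡ 1, 5 (mod 8); ε·ε+αω+βω = 0·0+7·1+4·0 ≡ 1  ⇒  (a,b)_2 = -1.
v=17: a=17^3·(≡1), b=17^2·(≡14) mod 17; (1|17)=+1, (14|17)=-1; (−1)^{3·2·8}·(+1)^2·(-1)^3 = -1.
v=43: a=43^2·(≡31), b=43^1·(≡32) mod 43; (31|43)=+1, (32|43)=-1; (−1)^{2·1·21}·(+1)^1·(-1)^2 = +1.
v=7: a=7^3·(≡4), b=7^2·(≡5) mod 7; (4|7)=+1, (5|7)=-1; (−1)^{3·2·3}·(+1)^2·(-1)^3 = -1.
|Ram(131138, 2635685)| = 6, even; anisotropic at {2, 5, 7, 13, 17, 23}.

[2, 5, 7, 13, 17, 23]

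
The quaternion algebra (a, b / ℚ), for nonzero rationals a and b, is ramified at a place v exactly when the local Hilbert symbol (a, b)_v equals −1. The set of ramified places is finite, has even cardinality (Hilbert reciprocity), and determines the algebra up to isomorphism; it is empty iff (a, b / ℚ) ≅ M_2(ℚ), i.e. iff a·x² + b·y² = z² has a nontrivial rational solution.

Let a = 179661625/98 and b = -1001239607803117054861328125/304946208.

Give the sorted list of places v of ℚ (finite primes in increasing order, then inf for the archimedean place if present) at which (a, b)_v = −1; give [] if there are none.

[2, 5, 13, 23]

(a, b) ≡ (27170, -56810) mod (ℚ^×)²; places V = {2, 3, 5, 7, 11, 13, 19, 23, ∞}.
(a,b)_11: α=1, u≡2; β=4, v≡1 (mod 11); (2|11)=-1, (1|11)=+1; sign (−1)^0·-1^4·+1^1 = +1.
(a,b)_∞: sgn(27170)=+, sgn(-56810)=−, so +1.
(a,b)_3: α=0, u≡2; β=-4, v≡1 (mod 3); (2|3)=-1, (1|3)=+1; sign (−1)^0·-1^-4·+1^0 = +1.
(a,b)_5: α=3, u≡1; β=9, v≡2 (mod 5); (1|5)=+1, (2|5)=-1; sign (−1)^0·+1^9·-1^3 = -1.
(a,b)_13: α=1, u≡1; β=3, v≡11 (mod 13); (1|13)=+1, (11|13)=-1; sign (−1)^0·+1^3·-1^1 = -1.
(a,b)_2: α=-1, β=-5; u≡1, v≡3 (mod 8); ε(u)ε(v)=0·1, αω(v)=-1·1, βω(u)=-5·0; sum ≡ 1  ⇒  -1.
(a,b)_19: α=1, u≡4; β=5, v≡14 (mod 19); (4|19)=+1, (14|19)=-1; sign (−1)^1·+1^5·-1^1 = +1.
(a,b)_7: α=-2, u≡5; β=-6, v≡4 (mod 7); (5|7)=-1, (4|7)=+1; sign (−1)^0·-1^-6·+1^-2 = +1.
(a,b)_23: α=2, u≡5; β=5, v≡17 (mod 23); (5|23)=-1, (17|23)=-1; sign (−1)^0·-1^5·-1^2 = -1.
(27170, -56810 / ℚ) ramifies at {2, 5, 13, 23}: a division algebra.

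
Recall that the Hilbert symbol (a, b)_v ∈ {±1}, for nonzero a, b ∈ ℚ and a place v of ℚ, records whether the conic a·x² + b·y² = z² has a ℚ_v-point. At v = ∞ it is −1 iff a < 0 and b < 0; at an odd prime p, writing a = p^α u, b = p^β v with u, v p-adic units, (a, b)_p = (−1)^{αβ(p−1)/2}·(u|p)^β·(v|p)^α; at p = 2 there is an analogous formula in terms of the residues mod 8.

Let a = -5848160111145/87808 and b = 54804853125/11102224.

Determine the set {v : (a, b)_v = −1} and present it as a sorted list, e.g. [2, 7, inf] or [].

(a, b) ≡ (-70735, 165) mod (ℚ^×)²; places V = {2, 3, 5, 7, 11, 17, 43, 47, ∞}.
(a,b)_47: α=1, u≡19; β=0, v≡9 (mod 47); (19|47)=-1, (9|47)=+1; sign (−1)^0·-1^0·+1^1 = +1.
(a,b)_2: α=-8, β=-4; u≡1, v≡5 (mod 8); ε(u)ε(v)=0·0, αω(v)=-8·1, βω(u)=-4·0; sum ≡ 0  ⇒  +1.
(a,b)_∞: sgn(-70735)=−, sgn(165)=+, so +1.
(a,b)_3: α=14, u≡2; β=13, v≡1 (mod 3); (2|3)=-1, (1|3)=+1; sign (−1)^0·-1^13·+1^14 = -1.
(a,b)_43: α=1, u≡42; β=0, v≡4 (mod 43); (42|43)=-1, (4|43)=+1; sign (−1)^0·-1^0·+1^1 = +1.
(a,b)_17: α=0, u≡2; β=-2, v≡14 (mod 17); (2|17)=+1, (14|17)=-1; sign (−1)^0·+1^-2·-1^0 = +1.
(a,b)_5: α=1, u≡2; β=5, v≡2 (mod 5); (2|5)=-1, (2|5)=-1; sign (−1)^0·-1^5·-1^1 = +1.
(a,b)_7: α=-3, u≡3; β=-4, v≡2 (mod 7); (3|7)=-1, (2|7)=+1; sign (−1)^0·-1^-4·+1^-3 = +1.
(a,b)_11: α=2, u≡10; β=1, v≡5 (mod 11); (10|11)=-1, (5|11)=+1; sign (−1)^0·-1^1·+1^2 = -1.
|Ram(-70735, 165)| = 2, even; anisotropic at {3, 11}.

[3, 11]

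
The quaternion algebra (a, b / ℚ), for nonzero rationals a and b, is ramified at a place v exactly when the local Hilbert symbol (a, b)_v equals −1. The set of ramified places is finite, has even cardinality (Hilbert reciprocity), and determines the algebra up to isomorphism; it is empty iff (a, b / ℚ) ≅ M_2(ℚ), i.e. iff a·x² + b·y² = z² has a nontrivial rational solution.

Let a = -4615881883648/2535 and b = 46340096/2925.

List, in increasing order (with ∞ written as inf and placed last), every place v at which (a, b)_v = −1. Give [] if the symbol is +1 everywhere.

[2, 3, 5, 13]

Mod squares: a ≡ -3570, b ≡ 4862. Check v ∈ {∞, 2, 3, 5, 7, 11, 13, 17}.
v=11: a=11^0·(≡4), b=11^3·(≡10) mod 11; (4|11)=+1, (10|11)=-1; (−1)^{0·3·5}·(+1)^3·(-1)^0 = +1.
v=7: a=7^1·(≡1), b=7^0·(≡2) mod 7; (1|7)=+1, (2|7)=+1; (−1)^{1·0·3}·(+1)^0·(+1)^1 = +1.
v=2: v_2(a)=27, v_2(b)=11; units ≡ 7, 7 (mod 8); ε·ε+αω+βω = 1·1+27·0+11·0 ≡ 1  ⇒  (a,b)_2 = -1.
v=∞: -3570 < 0 and 4862 > 0  ⇒  (a,b)_∞ = +1.
v=5: a=5^-1·(≡1), b=5^-2·(≡3) mod 5; (1|5)=+1, (3|5)=-1; (−1)^{-1·-2·2}·(+1)^-2·(-1)^-1 = -1.
v=13: a=13^-2·(≡2), b=13^-1·(≡9) mod 13; (2|13)=-1, (9|13)=+1; (−1)^{-2·-1·6}·(-1)^-1·(+1)^-2 = -1.
v=3: a=3^-1·(≡1), b=3^-2·(≡2) mod 3; (1|3)=+1, (2|3)=-1; (−1)^{-1·-2·1}·(+1)^-2·(-1)^-1 = -1.
v=17: a=17^3·(≡6), b=17^1·(≡6) mod 17; (6|17)=-1, (6|17)=-1; (−1)^{3·1·8}·(-1)^1·(-1)^3 = +1.
(-3570, 4862 / ℚ) ramifies at {2, 3, 5, 13}: a division algebra.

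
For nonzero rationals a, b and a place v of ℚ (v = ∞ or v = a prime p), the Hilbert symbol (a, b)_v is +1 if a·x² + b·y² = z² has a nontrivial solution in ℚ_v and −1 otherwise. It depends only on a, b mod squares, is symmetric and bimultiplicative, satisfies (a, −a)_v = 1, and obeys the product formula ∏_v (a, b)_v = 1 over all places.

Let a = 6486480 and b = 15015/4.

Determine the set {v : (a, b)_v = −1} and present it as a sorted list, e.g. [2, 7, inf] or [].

(a, b) ≡ (5005, 15015) mod (ℚ^×)²; places V = {2, 3, 5, 7, 11, 13, ∞}.
(a,b)_2: α=4, β=-2; u≡5, v≡7 (mod 8); ε(u)ε(v)=0·1, αω(v)=4·0, βω(u)=-2·1; sum ≡ 0  ⇒  +1.
(a,b)_7: α=1, u≡1; β=1, v≡6 (mod 7); (1|7)=+1, (6|7)=-1; sign (−1)^1·+1^1·-1^1 = +1.
(a,b)_5: α=1, u≡1; β=1, v≡2 (mod 5); (1|5)=+1, (2|5)=-1; sign (−1)^0·+1^1·-1^1 = -1.
(a,b)_3: α=4, u≡1; β=1, v≡1 (mod 3); (1|3)=+1, (1|3)=+1; sign (−1)^0·+1^1·+1^4 = +1.
(a,b)_13: α=1, u≡7; β=1, v≡6 (mod 13); (7|13)=-1, (6|13)=-1; sign (−1)^0·-1^1·-1^1 = +1.
(a,b)_∞: sgn(5005)=+, sgn(15015)=+, so +1.
(a,b)_11: α=1, u≡3; β=1, v≡3 (mod 11); (3|11)=+1, (3|11)=+1; sign (−1)^1·+1^1·+1^1 = -1.
(5005, 15015 / ℚ) ramifies at {5, 11}: a division algebra.

[5, 11]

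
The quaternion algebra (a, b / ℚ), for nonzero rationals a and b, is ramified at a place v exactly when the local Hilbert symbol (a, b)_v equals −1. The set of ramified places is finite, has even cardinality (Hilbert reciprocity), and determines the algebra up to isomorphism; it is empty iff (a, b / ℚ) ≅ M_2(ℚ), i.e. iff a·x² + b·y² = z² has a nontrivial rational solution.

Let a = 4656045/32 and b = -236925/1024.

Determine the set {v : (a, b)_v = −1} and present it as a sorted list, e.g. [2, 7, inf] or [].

Mod squares: a ≡ 9690, b ≡ -13. Check v ∈ {∞, 2, 3, 5, 13, 17, 19, 31}.
v=31: a=31^2·(≡9), b=31^0·(≡8) mod 31; (9|31)=+1, (8|31)=+1; (−1)^{2·0·15}·(+1)^0·(+1)^2 = +1.
v=19: a=19^1·(≡17), b=19^0·(≡7) mod 19; (17|19)=+1, (7|19)=+1; (−1)^{1·0·9}·(+1)^0·(+1)^1 = +1.
v=17: a=17^1·(≡1), b=17^0·(≡1) mod 17; (1|17)=+1, (1|17)=+1; (−1)^{1·0·8}·(+1)^0·(+1)^1 = +1.
v=3: a=3^1·(≡2), b=3^6·(≡2) mod 3; (2|3)=-1, (2|3)=-1; (−1)^{1·6·1}·(-1)^6·(-1)^1 = -1.
v=5: a=5^1·(≡2), b=5^2·(≡2) mod 5; (2|5)=-1, (2|5)=-1; (−1)^{1·2·2}·(-1)^2·(-1)^1 = -1.
v=2: v_2(a)=-5, v_2(b)=-10; units ≡ 5, 3 (mod 8); ε·ε+αω+βω = 0·1+-5·1+-10·1 ≡ 1  ⇒  (a,b)_2 = -1.
v=∞: 9690 > 0 and -13 < 0  ⇒  (a,b)_∞ = +1.
v=13: a=13^0·(≡5), b=13^1·(≡4) mod 13; (5|13)=-1, (4|13)=+1; (−1)^{0·1·6}·(-1)^1·(+1)^0 = -1.
|Ram(9690, -13)| = 4, even; anisotropic at {2, 3, 5, 13}.

[2, 3, 5, 13]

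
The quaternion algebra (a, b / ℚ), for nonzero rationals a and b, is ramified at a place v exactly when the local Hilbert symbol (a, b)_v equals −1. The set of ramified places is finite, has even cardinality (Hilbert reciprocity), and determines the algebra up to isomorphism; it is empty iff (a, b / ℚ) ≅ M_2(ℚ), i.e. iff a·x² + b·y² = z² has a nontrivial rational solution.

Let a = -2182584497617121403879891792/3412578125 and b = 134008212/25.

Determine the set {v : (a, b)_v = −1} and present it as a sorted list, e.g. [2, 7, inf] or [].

[3, 5, 17, 23]

(a, b) ≡ (-5865, 1173) mod (ℚ^×)²; places V = {2, 3, 5, 11, 13, 17, 19, 23, 29, ∞}.
(a,b)_17: α=3, u≡7; β=1, v≡9 (mod 17); (7|17)=-1, (9|17)=+1; sign (−1)^0·-1^1·+1^3 = -1.
(a,b)_13: α=10, u≡8; β=4, v≡1 (mod 13); (8|13)=-1, (1|13)=+1; sign (−1)^0·-1^4·+1^10 = +1.
(a,b)_∞: sgn(-5865)=−, sgn(1173)=+, so +1.
(a,b)_23: α=3, u≡7; β=1, v≡19 (mod 23); (7|23)=-1, (19|23)=-1; sign (−1)^1·-1^1·-1^3 = -1.
(a,b)_3: α=9, u≡1; β=1, v≡1 (mod 3); (1|3)=+1, (1|3)=+1; sign (−1)^1·+1^1·+1^9 = -1.
(a,b)_19: α=-2, u≡7; β=0, v≡12 (mod 19); (7|19)=+1, (12|19)=-1; sign (−1)^0·+1^0·-1^-2 = +1.
(a,b)_11: α=-2, u≡3; β=0, v≡10 (mod 11); (3|11)=+1, (10|11)=-1; sign (−1)^0·+1^0·-1^-2 = +1.
(a,b)_29: α=2, u≡16; β=0, v≡23 (mod 29); (16|29)=+1, (23|29)=+1; sign (−1)^0·+1^0·+1^2 = +1.
(a,b)_2: α=4, β=2; u≡7, v≡5 (mod 8); ε(u)ε(v)=1·0, αω(v)=4·1, βω(u)=2·0; sum ≡ 0  ⇒  +1.
(a,b)_5: α=-7, u≡3; β=-2, v≡2 (mod 5); (3|5)=-1, (2|5)=-1; sign (−1)^0·-1^-2·-1^-7 = -1.
Ram(-5865, 1173) = {3, 5, 17, 23}; no ℚ_3-point on the conic.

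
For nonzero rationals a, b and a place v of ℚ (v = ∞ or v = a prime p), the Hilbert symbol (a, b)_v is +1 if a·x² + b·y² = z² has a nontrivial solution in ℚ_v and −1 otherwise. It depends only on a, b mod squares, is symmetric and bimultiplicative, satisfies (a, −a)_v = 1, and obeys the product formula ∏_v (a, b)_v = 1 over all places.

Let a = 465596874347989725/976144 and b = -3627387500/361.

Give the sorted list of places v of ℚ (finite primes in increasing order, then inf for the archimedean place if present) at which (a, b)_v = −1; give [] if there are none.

(a, b) ≡ (26381, -1450955) mod (ℚ^×)²; places V = {2, 3, 5, 11, 13, 19, 23, 31, 37, 41, ∞}.
(a,b)_∞: sgn(26381)=+, sgn(-1450955)=−, so +1.
(a,b)_3: α=8, u≡2; β=0, v≡1 (mod 3); (2|3)=-1, (1|3)=+1; sign (−1)^0·-1^0·+1^8 = +1.
(a,b)_5: α=2, u≡1; β=5, v≡1 (mod 5); (1|5)=+1, (1|5)=+1; sign (−1)^0·+1^5·+1^2 = +1.
(a,b)_37: α=1, u≡10; β=1, v≡13 (mod 37); (10|37)=+1, (13|37)=-1; sign (−1)^0·+1^1·-1^1 = -1.
(a,b)_19: α=-2, u≡16; β=-2, v≡8 (mod 19); (16|19)=+1, (8|19)=-1; sign (−1)^0·+1^-2·-1^-2 = +1.
(a,b)_41: α=2, u≡20; β=0, v≡30 (mod 41); (20|41)=+1, (30|41)=-1; sign (−1)^0·+1^0·-1^2 = +1.
(a,b)_11: α=2, u≡5; β=1, v≡6 (mod 11); (5|11)=+1, (6|11)=-1; sign (−1)^0·+1^1·-1^2 = +1.
(a,b)_31: α=1, u≡8; β=1, v≡5 (mod 31); (8|31)=+1, (5|31)=+1; sign (−1)^1·+1^1·+1^1 = -1.
(a,b)_2: α=-4, β=2; u≡5, v≡5 (mod 8); ε(u)ε(v)=0·0, αω(v)=-4·1, βω(u)=2·1; sum ≡ 0  ⇒  +1.
(a,b)_23: α=3, u≡5; β=1, v≡4 (mod 23); (5|23)=-1, (4|23)=+1; sign (−1)^1·-1^1·+1^3 = +1.
(a,b)_13: α=-2, u≡4; β=0, v≡3 (mod 13); (4|13)=+1, (3|13)=+1; sign (−1)^0·+1^0·+1^-2 = +1.
|Ram(26381, -1450955)| = 2, even; anisotropic at {31, 37}.

[31, 37]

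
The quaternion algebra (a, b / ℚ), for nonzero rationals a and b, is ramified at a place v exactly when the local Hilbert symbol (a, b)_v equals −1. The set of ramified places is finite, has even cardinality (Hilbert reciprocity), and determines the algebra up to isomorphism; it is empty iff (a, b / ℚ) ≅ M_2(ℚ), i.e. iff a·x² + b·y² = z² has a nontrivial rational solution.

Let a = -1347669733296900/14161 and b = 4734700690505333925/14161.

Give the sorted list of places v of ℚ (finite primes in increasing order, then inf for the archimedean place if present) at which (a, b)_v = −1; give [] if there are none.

(a, b) ≡ (-129, 1812837) mod (ℚ^×)²; places V = {2, 3, 5, 7, 13, 17, 23, 43, 47, ∞}.
(a,b)_17: α=-2, u≡11; β=-2, v≡8 (mod 17); (11|17)=-1, (8|17)=+1; sign (−1)^0·-1^-2·+1^-2 = +1.
(a,b)_5: α=2, u≡4; β=2, v≡2 (mod 5); (4|5)=+1, (2|5)=-1; sign (−1)^0·+1^2·-1^2 = +1.
(a,b)_3: α=1, u≡2; β=1, v≡1 (mod 3); (2|3)=-1, (1|3)=+1; sign (−1)^1·-1^1·+1^1 = +1.
(a,b)_7: α=-2, u≡4; β=-2, v≡3 (mod 7); (4|7)=+1, (3|7)=-1; sign (−1)^0·+1^-2·-1^-2 = +1.
(a,b)_23: α=4, u≡13; β=5, v≡21 (mod 23); (13|23)=+1, (21|23)=-1; sign (−1)^0·+1^5·-1^4 = +1.
(a,b)_∞: sgn(-129)=−, sgn(1812837)=+, so +1.
(a,b)_13: α=2, u≡3; β=3, v≡5 (mod 13); (3|13)=+1, (5|13)=-1; sign (−1)^0·+1^3·-1^2 = +1.
(a,b)_43: α=1, u≡41; β=1, v≡39 (mod 43); (41|43)=+1, (39|43)=-1; sign (−1)^1·+1^1·-1^1 = +1.
(a,b)_47: α=2, u≡9; β=3, v≡44 (mod 47); (9|47)=+1, (44|47)=-1; sign (−1)^0·+1^3·-1^2 = +1.
(a,b)_2: α=2, β=0; u≡7, v≡5 (mod 8); ε(u)ε(v)=1·0, αω(v)=2·1, βω(u)=0·0; sum ≡ 0  ⇒  +1.
Ram(a, b) = ∅: the form -129·x² + 1812837·y² − z² is isotropic over every ℚ_v, so by Hasse–Minkowski it is isotropic over ℚ.

[]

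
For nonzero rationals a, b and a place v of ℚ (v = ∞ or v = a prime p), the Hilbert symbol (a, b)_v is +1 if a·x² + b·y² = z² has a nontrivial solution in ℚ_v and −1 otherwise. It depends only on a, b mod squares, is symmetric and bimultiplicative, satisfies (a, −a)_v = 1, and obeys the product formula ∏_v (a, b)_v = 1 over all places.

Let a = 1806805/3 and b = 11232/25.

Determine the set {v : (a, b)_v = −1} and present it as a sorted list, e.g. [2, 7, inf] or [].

[2, 5]

Mod squares: a ≡ 15015, b ≡ 78. Check v ∈ {∞, 2, 3, 5, 7, 11, 13, 19}.
v=3: a=3^-1·(≡1), b=3^3·(≡2) mod 3; (1|3)=+1, (2|3)=-1; (−1)^{-1·3·1}·(+1)^3·(-1)^-1 = +1.
v=19: a=19^2·(≡9), b=19^0·(≡10) mod 19; (9|19)=+1, (10|19)=-1; (−1)^{2·0·9}·(+1)^0·(-1)^2 = +1.
v=5: a=5^1·(≡2), b=5^-2·(≡2) mod 5; (2|5)=-1, (2|5)=-1; (−1)^{1·-2·2}·(-1)^-2·(-1)^1 = -1.
v=2: v_2(a)=0, v_2(b)=5; units ≡ 7, 7 (mod 8); ε·ε+αω+βω = 1·1+0·0+5·0 ≡ 1  ⇒  (a,b)_2 = -1.
v=13: a=13^1·(≡5), b=13^1·(≡7) mod 13; (5|13)=-1, (7|13)=-1; (−1)^{1·1·6}·(-1)^1·(-1)^1 = +1.
v=11: a=11^1·(≡1), b=11^0·(≡4) mod 11; (1|11)=+1, (4|11)=+1; (−1)^{1·0·5}·(+1)^0·(+1)^1 = +1.
v=∞: 15015 > 0 and 78 > 0  ⇒  (a,b)_∞ = +1.
v=7: a=7^1·(≡6), b=7^0·(≡1) mod 7; (6|7)=-1, (1|7)=+1; (−1)^{1·0·3}·(-1)^0·(+1)^1 = +1.
(15015, 78 / ℚ) ramifies at {2, 5}: a division algebra.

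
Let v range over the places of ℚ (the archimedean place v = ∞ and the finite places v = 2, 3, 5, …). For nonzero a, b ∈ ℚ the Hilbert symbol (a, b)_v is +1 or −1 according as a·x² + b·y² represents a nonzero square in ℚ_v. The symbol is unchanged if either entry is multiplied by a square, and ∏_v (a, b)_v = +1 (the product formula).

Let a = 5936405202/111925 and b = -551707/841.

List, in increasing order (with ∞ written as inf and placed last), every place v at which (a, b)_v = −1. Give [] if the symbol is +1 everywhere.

(a, b) ≡ (272986, -403) mod (ℚ^×)²; places V = {2, 3, 5, 7, 11, 13, 17, 23, 29, 31, 37, ∞}.
(a,b)_∞: sgn(272986)=+, sgn(-403)=−, so +1.
(a,b)_37: α=-1, u≡13; β=2, v≡7 (mod 37); (13|37)=-1, (7|37)=+1; sign (−1)^0·-1^2·+1^-1 = +1.
(a,b)_23: α=2, u≡11; β=0, v≡19 (mod 23); (11|23)=-1, (19|23)=-1; sign (−1)^0·-1^0·-1^2 = +1.
(a,b)_2: α=1, β=0; u≡5, v≡5 (mod 8); ε(u)ε(v)=0·0, αω(v)=1·1, βω(u)=0·1; sum ≡ 1  ⇒  -1.
(a,b)_7: α=1, u≡2; β=0, v≡5 (mod 7); (2|7)=+1, (5|7)=-1; sign (−1)^0·+1^0·-1^1 = -1.
(a,b)_13: α=2, u≡1; β=1, v≡5 (mod 13); (1|13)=+1, (5|13)=-1; sign (−1)^0·+1^1·-1^2 = +1.
(a,b)_17: α=1, u≡3; β=0, v≡12 (mod 17); (3|17)=-1, (12|17)=-1; sign (−1)^0·-1^0·-1^1 = -1.
(a,b)_5: α=-2, u≡1; β=0, v≡3 (mod 5); (1|5)=+1, (3|5)=-1; sign (−1)^0·+1^0·-1^-2 = +1.
(a,b)_11: α=-2, u≡2; β=0, v≡4 (mod 11); (2|11)=-1, (4|11)=+1; sign (−1)^0·-1^0·+1^-2 = +1.
(a,b)_3: α=2, u≡1; β=0, v≡2 (mod 3); (1|3)=+1, (2|3)=-1; sign (−1)^0·+1^0·-1^2 = +1.
(a,b)_31: α=1, u≡18; β=1, v≡7 (mod 31); (18|31)=+1, (7|31)=+1; sign (−1)^1·+1^1·+1^1 = -1.
(a,b)_29: α=0, u≡20; β=-2, v≡18 (mod 29); (20|29)=+1, (18|29)=-1; sign (−1)^0·+1^-2·-1^0 = +1.
|Ram(272986, -403)| = 4, even; anisotropic at {2, 7, 17, 31}.

[2, 7, 17, 31]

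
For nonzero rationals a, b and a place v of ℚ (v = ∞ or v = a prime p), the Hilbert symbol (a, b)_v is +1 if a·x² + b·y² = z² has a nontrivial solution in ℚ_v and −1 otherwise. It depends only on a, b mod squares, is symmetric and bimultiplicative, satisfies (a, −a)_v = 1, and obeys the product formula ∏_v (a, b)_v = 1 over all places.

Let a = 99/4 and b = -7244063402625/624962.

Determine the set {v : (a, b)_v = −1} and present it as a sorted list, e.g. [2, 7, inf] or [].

[17, 23]

Mod squares: a ≡ 11, b ≡ -74290. Check v ∈ {∞, 2, 3, 5, 7, 11, 13, 17, 19, 23, 43}.
v=17: a=17^0·(≡12), b=17^1·(≡13) mod 17; (12|17)=-1, (13|17)=+1; (−1)^{0·1·8}·(-1)^1·(+1)^0 = -1.
v=5: a=5^0·(≡1), b=5^3·(≡2) mod 5; (1|5)=+1, (2|5)=-1; (−1)^{0·3·2}·(+1)^3·(-1)^0 = +1.
v=7: a=7^0·(≡2), b=7^4·(≡1) mod 7; (2|7)=+1, (1|7)=+1; (−1)^{0·4·3}·(+1)^4·(+1)^0 = +1.
v=19: a=19^0·(≡1), b=19^3·(≡16) mod 19; (1|19)=+1, (16|19)=+1; (−1)^{0·3·9}·(+1)^3·(+1)^0 = +1.
v=3: a=3^2·(≡2), b=3^2·(≡2) mod 3; (2|3)=-1, (2|3)=-1; (−1)^{2·2·1}·(-1)^2·(-1)^2 = +1.
v=2: v_2(a)=-2, v_2(b)=-1; units ≡ 3, 7 (mod 8); ε·ε+αω+βω = 1·1+-2·0+-1·1 ≡ 0  ⇒  (a,b)_2 = +1.
v=23: a=23^0·(≡19), b=23^1·(≡2) mod 23; (19|23)=-1, (2|23)=+1; (−1)^{0·1·11}·(-1)^1·(+1)^0 = -1.
v=11: a=11^1·(≡5), b=11^0·(≡9) mod 11; (5|11)=+1, (9|11)=+1; (−1)^{1·0·5}·(+1)^0·(+1)^1 = +1.
v=∞: 11 > 0 and -74290 < 0  ⇒  (a,b)_∞ = +1.
v=43: a=43^0·(≡14), b=43^-2·(≡41) mod 43; (14|43)=+1, (41|43)=+1; (−1)^{0·-2·21}·(+1)^-2·(+1)^0 = +1.
v=13: a=13^0·(≡2), b=13^-2·(≡7) mod 13; (2|13)=-1, (7|13)=-1; (−1)^{0·-2·6}·(-1)^-2·(-1)^0 = +1.
Ram(11, -74290) = {17, 23}; no ℚ_17-point on the conic.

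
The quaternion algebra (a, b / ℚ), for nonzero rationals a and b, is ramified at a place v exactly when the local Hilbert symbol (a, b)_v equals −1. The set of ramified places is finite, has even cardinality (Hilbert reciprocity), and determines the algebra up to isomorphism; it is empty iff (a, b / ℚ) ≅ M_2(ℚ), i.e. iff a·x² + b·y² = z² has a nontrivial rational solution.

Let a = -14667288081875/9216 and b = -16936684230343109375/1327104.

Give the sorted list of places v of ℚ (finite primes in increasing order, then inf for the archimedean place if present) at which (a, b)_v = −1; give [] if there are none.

Mod squares: a ≡ -11, b ≡ -4199. Check v ∈ {∞, 2, 3, 5, 11, 13, 17, 19}.
v=2: v_2(a)=-10, v_2(b)=-14; units ≡ 5, 1 (mod 8); ε·ε+αω+βω = 0·0+-10·0+-14·1 ≡ 0  ⇒  (a,b)_2 = +1.
v=13: a=13^2·(≡7), b=13^3·(≡11) mod 13; (7|13)=-1, (11|13)=-1; (−1)^{2·3·6}·(-1)^3·(-1)^2 = -1.
v=5: a=5^4·(≡4), b=5^6·(≡4) mod 5; (4|5)=+1, (4|5)=+1; (−1)^{4·6·2}·(+1)^6·(+1)^4 = +1.
v=19: a=19^2·(≡3), b=19^3·(≡7) mod 19; (3|19)=-1, (7|19)=+1; (−1)^{2·3·9}·(-1)^3·(+1)^2 = -1.
v=∞: -11 < 0 and -4199 < 0  ⇒  (a,b)_∞ = -1.
v=11: a=11^3·(≡2), b=11^4·(≡4) mod 11; (2|11)=-1, (4|11)=+1; (−1)^{3·4·5}·(-1)^4·(+1)^3 = +1.
v=17: a=17^2·(≡11), b=17^3·(≡1) mod 17; (11|17)=-1, (1|17)=+1; (−1)^{2·3·8}·(-1)^3·(+1)^2 = -1.
v=3: a=3^-2·(≡1), b=3^-4·(≡1) mod 3; (1|3)=+1, (1|3)=+1; (−1)^{-2·-4·1}·(+1)^-4·(+1)^-2 = +1.
(-11, -4199 / ℚ) ramifies at {13, 17, 19, ∞}: a division algebra.

[13, 17, 19, inf]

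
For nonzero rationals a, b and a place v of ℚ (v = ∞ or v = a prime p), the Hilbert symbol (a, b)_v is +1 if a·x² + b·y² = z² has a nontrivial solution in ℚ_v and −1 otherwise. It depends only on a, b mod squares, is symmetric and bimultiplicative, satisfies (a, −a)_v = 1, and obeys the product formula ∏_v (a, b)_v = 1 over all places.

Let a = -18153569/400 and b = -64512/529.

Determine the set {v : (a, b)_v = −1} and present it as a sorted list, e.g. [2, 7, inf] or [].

(a, b) ≡ (-370481, -7) mod (ℚ^×)²; places V = {2, 3, 5, 7, 17, 19, 23, 31, 37, ∞}.
(a,b)_∞: sgn(-370481)=−, sgn(-7)=−, so -1.
(a,b)_37: α=1, u≡13; β=0, v≡25 (mod 37); (13|37)=-1, (25|37)=+1; sign (−1)^0·-1^0·+1^1 = +1.
(a,b)_7: α=2, u≡1; β=1, v≡6 (mod 7); (1|7)=+1, (6|7)=-1; sign (−1)^0·+1^1·-1^2 = +1.
(a,b)_2: α=-4, β=10; u≡7, v≡1 (mod 8); ε(u)ε(v)=1·0, αω(v)=-4·0, βω(u)=10·0; sum ≡ 0  ⇒  +1.
(a,b)_3: α=0, u≡1; β=2, v≡2 (mod 3); (1|3)=+1, (2|3)=-1; sign (−1)^0·+1^2·-1^0 = +1.
(a,b)_5: α=-2, u≡1; β=0, v≡2 (mod 5); (1|5)=+1, (2|5)=-1; sign (−1)^0·+1^0·-1^-2 = +1.
(a,b)_31: α=1, u≡3; β=0, v≡15 (mod 31); (3|31)=-1, (15|31)=-1; sign (−1)^0·-1^0·-1^1 = -1.
(a,b)_23: α=0, u≡1; β=-2, v≡3 (mod 23); (1|23)=+1, (3|23)=+1; sign (−1)^0·+1^-2·+1^0 = +1.
(a,b)_19: α=1, u≡2; β=0, v≡15 (mod 19); (2|19)=-1, (15|19)=-1; sign (−1)^0·-1^0·-1^1 = -1.
(a,b)_17: α=1, u≡13; β=0, v≡10 (mod 17); (13|17)=+1, (10|17)=-1; sign (−1)^0·+1^0·-1^1 = -1.
|Ram(-370481, -7)| = 4, even; anisotropic at {17, 19, 31, ∞}.

[17, 19, 31, inf]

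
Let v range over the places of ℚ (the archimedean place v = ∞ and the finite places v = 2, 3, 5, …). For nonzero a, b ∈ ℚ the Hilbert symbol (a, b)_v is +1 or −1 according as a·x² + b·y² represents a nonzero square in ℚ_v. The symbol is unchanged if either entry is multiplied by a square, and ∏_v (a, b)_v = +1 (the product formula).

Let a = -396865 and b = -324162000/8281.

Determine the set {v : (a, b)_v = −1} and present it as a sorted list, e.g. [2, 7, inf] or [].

[2, 3, 5, 7, 23, inf]

Mod squares: a ≡ -396865, b ≡ -10005. Check v ∈ {∞, 2, 3, 5, 7, 13, 17, 23, 29}.
v=13: a=13^0·(≡12), b=13^-2·(≡2) mod 13; (12|13)=+1, (2|13)=-1; (−1)^{0·-2·6}·(+1)^-2·(-1)^0 = +1.
v=7: a=7^1·(≡5), b=7^-2·(≡6) mod 7; (5|7)=-1, (6|7)=-1; (−1)^{1·-2·3}·(-1)^-2·(-1)^1 = -1.
v=17: a=17^1·(≡13), b=17^0·(≡9) mod 17; (13|17)=+1, (9|17)=+1; (−1)^{1·0·8}·(+1)^0·(+1)^1 = +1.
v=29: a=29^1·(≡3), b=29^1·(≡14) mod 29; (3|29)=-1, (14|29)=-1; (−1)^{1·1·14}·(-1)^1·(-1)^1 = +1.
v=3: a=3^0·(≡2), b=3^5·(≡1) mod 3; (2|3)=-1, (1|3)=+1; (−1)^{0·5·1}·(-1)^5·(+1)^0 = -1.
v=23: a=23^1·(≡18), b=23^1·(≡9) mod 23; (18|23)=+1, (9|23)=+1; (−1)^{1·1·11}·(+1)^1·(+1)^1 = -1.
v=5: a=5^1·(≡2), b=5^3·(≡4) mod 5; (2|5)=-1, (4|5)=+1; (−1)^{1·3·2}·(-1)^3·(+1)^1 = -1.
v=∞: -396865 < 0 and -10005 < 0  ⇒  (a,b)_∞ = -1.
v=2: v_2(a)=0, v_2(b)=4; units ≡ 7, 3 (mod 8); ε·ε+αω+βω = 1·1+0·1+4·0 ≡ 1  ⇒  (a,b)_2 = -1.
(-396865, -10005 / ℚ) ramifies at {2, 3, 5, 7, 23, ∞}: a division algebra.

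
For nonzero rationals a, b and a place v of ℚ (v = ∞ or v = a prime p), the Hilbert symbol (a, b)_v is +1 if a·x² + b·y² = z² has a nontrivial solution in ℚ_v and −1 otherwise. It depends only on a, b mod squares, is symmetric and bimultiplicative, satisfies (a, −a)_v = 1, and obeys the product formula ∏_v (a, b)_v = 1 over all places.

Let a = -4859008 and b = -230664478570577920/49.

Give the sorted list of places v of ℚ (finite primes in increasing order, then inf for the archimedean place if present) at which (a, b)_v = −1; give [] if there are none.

[5, 7, 11, 17, 29, inf]

(a, b) ≡ (-75922, -1870) mod (ℚ^×)²; places V = {2, 5, 7, 11, 17, 29, ∞}.
(a,b)_29: α=1, u≡10; β=2, v≡3 (mod 29); (10|29)=-1, (3|29)=-1; sign (−1)^0·-1^2·-1^1 = -1.
(a,b)_7: α=1, u≡4; β=-2, v≡6 (mod 7); (4|7)=+1, (6|7)=-1; sign (−1)^0·+1^-2·-1^1 = -1.
(a,b)_2: α=7, β=23; u≡7, v≡1 (mod 8); ε(u)ε(v)=1·0, αω(v)=7·0, βω(u)=23·0; sum ≡ 0  ⇒  +1.
(a,b)_∞: sgn(-75922)=−, sgn(-1870)=−, so -1.
(a,b)_11: α=1, u≡10; β=3, v≡6 (mod 11); (10|11)=-1, (6|11)=-1; sign (−1)^1·-1^3·-1^1 = -1.
(a,b)_5: α=0, u≡2; β=1, v≡4 (mod 5); (2|5)=-1, (4|5)=+1; sign (−1)^0·-1^1·+1^0 = -1.
(a,b)_17: α=1, u≡14; β=3, v≡16 (mod 17); (14|17)=-1, (16|17)=+1; sign (−1)^0·-1^3·+1^1 = -1.
(-75922, -1870 / ℚ) ramifies at {5, 7, 11, 17, 29, ∞}: a division algebra.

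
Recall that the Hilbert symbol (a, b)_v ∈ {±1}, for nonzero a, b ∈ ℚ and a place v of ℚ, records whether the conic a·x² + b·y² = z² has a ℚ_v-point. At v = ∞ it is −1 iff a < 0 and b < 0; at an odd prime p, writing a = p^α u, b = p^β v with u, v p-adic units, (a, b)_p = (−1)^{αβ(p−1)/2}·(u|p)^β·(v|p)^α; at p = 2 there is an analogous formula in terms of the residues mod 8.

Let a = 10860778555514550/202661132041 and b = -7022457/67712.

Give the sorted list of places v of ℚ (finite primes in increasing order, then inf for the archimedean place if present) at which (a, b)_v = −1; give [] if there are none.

(a, b) ≡ (38, -114) mod (ℚ^×)²; places V = {2, 3, 5, 13, 19, 23, 37, ∞}.
(a,b)_∞: sgn(38)=+, sgn(-114)=−, so +1.
(a,b)_5: α=2, u≡2; β=0, v≡4 (mod 5); (2|5)=-1, (4|5)=+1; sign (−1)^0·-1^0·+1^2 = +1.
(a,b)_37: α=-2, u≡26; β=0, v≡16 (mod 37); (26|37)=+1, (16|37)=+1; sign (−1)^0·+1^0·+1^-2 = +1.
(a,b)_2: α=1, β=-7; u≡3, v≡7 (mod 8); ε(u)ε(v)=1·1, αω(v)=1·0, βω(u)=-7·1; sum ≡ 0  ⇒  +1.
(a,b)_19: α=3, u≡15; β=1, v≡18 (mod 19); (15|19)=-1, (18|19)=-1; sign (−1)^1·-1^1·-1^3 = -1.
(a,b)_13: α=6, u≡3; β=2, v≡1 (mod 13); (3|13)=+1, (1|13)=+1; sign (−1)^0·+1^2·+1^6 = +1.
(a,b)_23: α=-6, u≡14; β=-2, v≡12 (mod 23); (14|23)=-1, (12|23)=+1; sign (−1)^0·-1^-2·+1^-6 = +1.
(a,b)_3: α=8, u≡2; β=7, v≡1 (mod 3); (2|3)=-1, (1|3)=+1; sign (−1)^0·-1^7·+1^8 = -1.
(38, -114 / ℚ) ramifies at {3, 19}: a division algebra.

[3, 19]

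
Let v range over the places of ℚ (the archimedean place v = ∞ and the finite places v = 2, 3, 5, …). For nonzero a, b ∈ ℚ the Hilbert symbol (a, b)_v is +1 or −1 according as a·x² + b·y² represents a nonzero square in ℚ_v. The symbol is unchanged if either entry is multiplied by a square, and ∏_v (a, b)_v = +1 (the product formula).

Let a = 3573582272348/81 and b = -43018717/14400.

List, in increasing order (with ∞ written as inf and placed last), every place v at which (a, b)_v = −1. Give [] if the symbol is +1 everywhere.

[2, 23]

Mod squares: a ≡ 23, b ≡ -17917. Check v ∈ {∞, 2, 3, 5, 7, 11, 19, 23, 41}.
v=∞: 23 > 0 and -17917 < 0  ⇒  (a,b)_∞ = +1.
v=2: v_2(a)=2, v_2(b)=-6; units ≡ 7, 3 (mod 8); ε·ε+αω+βω = 1·1+2·1+-6·0 ≡ 1  ⇒  (a,b)_2 = -1.
v=23: a=23^3·(≡18), b=23^1·(≡2) mod 23; (18|23)=+1, (2|23)=+1; (−1)^{3·1·11}·(+1)^1·(+1)^3 = -1.
v=5: a=5^0·(≡3), b=5^-2·(≡3) mod 5; (3|5)=-1, (3|5)=-1; (−1)^{0·-2·2}·(-1)^-2·(-1)^0 = +1.
v=41: a=41^2·(≡25), b=41^1·(≡13) mod 41; (25|41)=+1, (13|41)=-1; (−1)^{2·1·20}·(+1)^1·(-1)^2 = +1.
v=3: a=3^-4·(≡2), b=3^-2·(≡2) mod 3; (2|3)=-1, (2|3)=-1; (−1)^{-4·-2·1}·(-1)^-2·(-1)^-4 = +1.
v=7: a=7^0·(≡1), b=7^4·(≡3) mod 7; (1|7)=+1, (3|7)=-1; (−1)^{0·4·3}·(+1)^4·(-1)^0 = +1.
v=19: a=19^2·(≡7), b=19^1·(≡4) mod 19; (7|19)=+1, (4|19)=+1; (−1)^{2·1·9}·(+1)^1·(+1)^2 = +1.
v=11: a=11^2·(≡4), b=11^0·(≡6) mod 11; (4|11)=+1, (6|11)=-1; (−1)^{2·0·5}·(+1)^0·(-1)^2 = +1.
(23, -17917 / ℚ) ramifies at {2, 23}: a division algebra.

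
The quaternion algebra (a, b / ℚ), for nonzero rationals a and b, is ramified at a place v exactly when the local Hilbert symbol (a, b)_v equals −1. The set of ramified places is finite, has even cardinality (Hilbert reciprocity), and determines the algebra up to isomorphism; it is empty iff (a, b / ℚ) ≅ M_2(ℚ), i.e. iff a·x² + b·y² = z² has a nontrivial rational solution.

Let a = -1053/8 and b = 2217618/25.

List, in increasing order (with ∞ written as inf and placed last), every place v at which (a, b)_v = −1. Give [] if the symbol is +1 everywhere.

(a, b) ≡ (-26, 2) mod (ℚ^×)²; places V = {2, 3, 5, 13, ∞}.
(a,b)_5: α=0, u≡4; β=-2, v≡3 (mod 5); (4|5)=+1, (3|5)=-1; sign (−1)^0·+1^-2·-1^0 = +1.
(a,b)_∞: sgn(-26)=−, sgn(2)=+, so +1.
(a,b)_3: α=4, u≡1; β=8, v≡2 (mod 3); (1|3)=+1, (2|3)=-1; sign (−1)^0·+1^8·-1^4 = +1.
(a,b)_13: α=1, u≡11; β=2, v≡8 (mod 13); (11|13)=-1, (8|13)=-1; sign (−1)^0·-1^2·-1^1 = -1.
(a,b)_2: α=-3, β=1; u≡3, v≡1 (mod 8); ε(u)ε(v)=1·0, αω(v)=-3·0, βω(u)=1·1; sum ≡ 1  ⇒  -1.
|Ram(-26, 2)| = 2, even; anisotropic at {2, 13}.

[2, 13]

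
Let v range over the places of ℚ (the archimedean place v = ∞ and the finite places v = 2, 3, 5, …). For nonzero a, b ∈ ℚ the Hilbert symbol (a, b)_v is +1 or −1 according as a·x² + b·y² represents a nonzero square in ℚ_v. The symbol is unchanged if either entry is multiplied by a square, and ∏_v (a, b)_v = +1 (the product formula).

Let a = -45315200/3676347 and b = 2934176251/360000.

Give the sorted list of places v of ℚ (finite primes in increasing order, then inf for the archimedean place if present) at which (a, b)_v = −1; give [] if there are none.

[2, 19]

Mod squares: a ≡ -6, b ≡ 19. Check v ∈ {∞, 2, 3, 5, 7, 17, 19, 41, 43}.
v=19: a=19^0·(≡10), b=19^1·(≡11) mod 19; (10|19)=-1, (11|19)=+1; (−1)^{0·1·9}·(-1)^1·(+1)^0 = -1.
v=2: v_2(a)=7, v_2(b)=-6; units ≡ 5, 3 (mod 8); ε·ε+αω+βω = 0·1+7·1+-6·1 ≡ 1  ⇒  (a,b)_2 = -1.
v=∞: -6 < 0 and 19 > 0  ⇒  (a,b)_∞ = +1.
v=43: a=43^0·(≡32), b=43^2·(≡39) mod 43; (32|43)=-1, (39|43)=-1; (−1)^{0·2·21}·(-1)^2·(-1)^0 = +1.
v=5: a=5^2·(≡1), b=5^-4·(≡1) mod 5; (1|5)=+1, (1|5)=+1; (−1)^{2·-4·2}·(+1)^-4·(+1)^2 = +1.
v=7: a=7^2·(≡4), b=7^0·(≡5) mod 7; (4|7)=+1, (5|7)=-1; (−1)^{2·0·3}·(+1)^0·(-1)^2 = +1.
v=3: a=3^-7·(≡1), b=3^-2·(≡1) mod 3; (1|3)=+1, (1|3)=+1; (−1)^{-7·-2·1}·(+1)^-2·(+1)^-7 = +1.
v=41: a=41^-2·(≡27), b=41^0·(≡7) mod 41; (27|41)=-1, (7|41)=-1; (−1)^{-2·0·20}·(-1)^0·(-1)^-2 = +1.
v=17: a=17^2·(≡12), b=17^4·(≡16) mod 17; (12|17)=-1, (16|17)=+1; (−1)^{2·4·8}·(-1)^4·(+1)^2 = +1.
Ram(-6, 19) = {2, 19}; no ℚ_2-point on the conic.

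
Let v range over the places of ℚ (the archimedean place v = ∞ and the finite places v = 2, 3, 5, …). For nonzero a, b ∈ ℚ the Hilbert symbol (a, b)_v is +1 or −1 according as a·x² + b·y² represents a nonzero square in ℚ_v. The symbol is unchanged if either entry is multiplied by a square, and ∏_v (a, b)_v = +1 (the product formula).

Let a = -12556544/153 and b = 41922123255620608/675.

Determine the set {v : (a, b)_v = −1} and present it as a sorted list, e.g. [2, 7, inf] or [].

Mod squares: a ≡ -17017, b ≡ 51051. Check v ∈ {∞, 2, 3, 5, 7, 11, 13, 17}.
v=11: a=11^1·(≡1), b=11^3·(≡6) mod 11; (1|11)=+1, (6|11)=-1; (−1)^{1·3·5}·(+1)^3·(-1)^1 = +1.
v=7: a=7^3·(≡5), b=7^7·(≡5) mod 7; (5|7)=-1, (5|7)=-1; (−1)^{3·7·3}·(-1)^7·(-1)^3 = -1.
v=∞: -17017 < 0 and 51051 > 0  ⇒  (a,b)_∞ = +1.
v=3: a=3^-2·(≡2), b=3^-3·(≡1) mod 3; (2|3)=-1, (1|3)=+1; (−1)^{-2·-3·1}·(-1)^-3·(+1)^-2 = -1.
v=17: a=17^-1·(≡9), b=17^1·(≡12) mod 17; (9|17)=+1, (12|17)=-1; (−1)^{-1·1·8}·(+1)^1·(-1)^-1 = -1.
v=5: a=5^0·(≡2), b=5^-2·(≡4) mod 5; (2|5)=-1, (4|5)=+1; (−1)^{0·-2·2}·(-1)^-2·(+1)^0 = +1.
v=2: v_2(a)=8, v_2(b)=10; units ≡ 7, 3 (mod 8); ε·ε+αω+βω = 1·1+8·1+10·0 ≡ 1  ⇒  (a,b)_2 = -1.
v=13: a=13^1·(≡9), b=13^3·(≡9) mod 13; (9|13)=+1, (9|13)=+1; (−1)^{1·3·6}·(+1)^3·(+1)^1 = +1.
|Ram(-17017, 51051)| = 4, even; anisotropic at {2, 3, 7, 17}.

[2, 3, 7, 17]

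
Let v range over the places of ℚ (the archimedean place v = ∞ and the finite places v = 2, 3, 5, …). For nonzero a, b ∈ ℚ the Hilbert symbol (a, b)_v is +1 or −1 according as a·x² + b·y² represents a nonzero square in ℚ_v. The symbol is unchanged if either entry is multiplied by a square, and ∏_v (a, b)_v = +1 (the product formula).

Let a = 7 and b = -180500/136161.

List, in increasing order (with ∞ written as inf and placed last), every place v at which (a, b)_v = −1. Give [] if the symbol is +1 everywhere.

[2, 5]

Mod squares: a ≡ 7, b ≡ -5. Check v ∈ {∞, 2, 3, 5, 7, 19, 41}.
v=5: a=5^0·(≡2), b=5^3·(≡1) mod 5; (2|5)=-1, (1|5)=+1; (−1)^{0·3·2}·(-1)^3·(+1)^0 = -1.
v=7: a=7^1·(≡1), b=7^0·(≡4) mod 7; (1|7)=+1, (4|7)=+1; (−1)^{1·0·3}·(+1)^0·(+1)^1 = +1.
v=∞: 7 > 0 and -5 < 0  ⇒  (a,b)_∞ = +1.
v=41: a=41^0·(≡7), b=41^-2·(≡18) mod 41; (7|41)=-1, (18|41)=+1; (−1)^{0·-2·20}·(-1)^-2·(+1)^0 = +1.
v=2: v_2(a)=0, v_2(b)=2; units ≡ 7, 3 (mod 8); ε·ε+αω+βω = 1·1+0·1+2·0 ≡ 1  ⇒  (a,b)_2 = -1.
v=19: a=19^0·(≡7), b=19^2·(≡10) mod 19; (7|19)=+1, (10|19)=-1; (−1)^{0·2·9}·(+1)^2·(-1)^0 = +1.
v=3: a=3^0·(≡1), b=3^-4·(≡1) mod 3; (1|3)=+1, (1|3)=+1; (−1)^{0·-4·1}·(+1)^-4·(+1)^0 = +1.
|Ram(7, -5)| = 2, even; anisotropic at {2, 5}.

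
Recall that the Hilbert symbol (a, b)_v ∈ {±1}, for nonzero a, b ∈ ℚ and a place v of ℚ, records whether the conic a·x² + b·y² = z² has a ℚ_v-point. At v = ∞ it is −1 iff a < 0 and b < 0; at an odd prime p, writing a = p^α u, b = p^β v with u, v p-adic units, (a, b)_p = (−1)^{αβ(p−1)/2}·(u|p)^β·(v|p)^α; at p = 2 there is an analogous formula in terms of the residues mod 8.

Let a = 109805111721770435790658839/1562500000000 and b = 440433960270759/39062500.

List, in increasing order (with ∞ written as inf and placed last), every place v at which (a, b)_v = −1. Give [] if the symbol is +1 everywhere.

[2, 7, 13, 29]

Mod squares: a ≡ 2639, b ≡ 119. Check v ∈ {∞, 2, 3, 5, 7, 11, 13, 17, 29}.
v=11: a=11^2·(≡8), b=11^0·(≡1) mod 11; (8|11)=-1, (1|11)=+1; (−1)^{2·0·5}·(-1)^0·(+1)^2 = +1.
v=∞: 2639 > 0 and 119 > 0  ⇒  (a,b)_∞ = +1.
v=3: a=3^20·(≡2), b=3^12·(≡2) mod 3; (2|3)=-1, (2|3)=-1; (−1)^{20·12·1}·(-1)^12·(-1)^20 = +1.
v=17: a=17^2·(≡15), b=17^1·(≡3) mod 17; (15|17)=+1, (3|17)=-1; (−1)^{2·1·8}·(+1)^1·(-1)^2 = +1.
v=13: a=13^3·(≡11), b=13^2·(≡7) mod 13; (11|13)=-1, (7|13)=-1; (−1)^{3·2·6}·(-1)^2·(-1)^3 = -1.
v=2: v_2(a)=-8, v_2(b)=-2; units ≡ 7, 7 (mod 8); ε·ε+αω+βω = 1·1+-8·0+-2·0 ≡ 1  ⇒  (a,b)_2 = -1.
v=5: a=5^-14·(≡4), b=5^-10·(≡1) mod 5; (4|5)=+1, (1|5)=+1; (−1)^{-14·-10·2}·(+1)^-10·(+1)^-14 = +1.
v=29: a=29^3·(≡13), b=29^2·(≡27) mod 29; (13|29)=+1, (27|29)=-1; (−1)^{3·2·14}·(+1)^2·(-1)^3 = -1.
v=7: a=7^5·(≡3), b=7^3·(≡3) mod 7; (3|7)=-1, (3|7)=-1; (−1)^{5·3·3}·(-1)^3·(-1)^5 = -1.
(2639, 119 / ℚ) ramifies at {2, 7, 13, 29}: a division algebra.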